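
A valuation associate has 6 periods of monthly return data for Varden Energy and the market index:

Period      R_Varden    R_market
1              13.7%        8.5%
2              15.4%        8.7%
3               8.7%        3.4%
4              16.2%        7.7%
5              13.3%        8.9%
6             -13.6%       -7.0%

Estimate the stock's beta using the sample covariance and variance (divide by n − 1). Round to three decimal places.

1.785

Mean R_i = (13.7 + 15.4 + 8.7 + 16.2 + 13.3 − 13.6) / 6 = 8.9500%
Mean R_m = (8.5 + 8.7 + 3.4 + 7.7 + 8.9 − 7.0) / 6 = 5.0333%
Σ(R_i − R̄_i)(R_m − R̄_m) = 348.0300  ⇒  Cov = 348.0300 / 5 = 69.6060
Σ(R_m − R̄_m)² = 194.9933  ⇒  Var(R_m) = 194.9933 / 5 = 38.9987
β = Cov / Var(R_m) = 69.6060 / 38.9987 = 1.7848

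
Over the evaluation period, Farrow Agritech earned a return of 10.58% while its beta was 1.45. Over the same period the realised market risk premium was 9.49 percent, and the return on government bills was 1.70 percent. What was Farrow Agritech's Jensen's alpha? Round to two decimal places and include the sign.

-4.88%

CAPM benchmark = R_f + β(R_m − R_f) = 1.70% + 1.45 × 9.49% = 15.4605%
α = actual − benchmark = 10.58% − 15.4605% = -4.88%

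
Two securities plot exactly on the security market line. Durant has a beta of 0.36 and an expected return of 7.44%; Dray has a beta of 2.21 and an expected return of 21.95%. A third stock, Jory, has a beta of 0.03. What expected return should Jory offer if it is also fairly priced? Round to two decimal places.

4.85%

MRP (SML slope) = (21.95% − 7.44%) / (2.21 − 0.36) = 14.51% / 1.85 = 7.8432%
R_f (intercept) = 7.44% − 0.36 × 7.8432% = 4.6164%
E(R_Jory) = R_f + β × MRP = 4.6164% + 0.03 × 7.8432% = 4.85%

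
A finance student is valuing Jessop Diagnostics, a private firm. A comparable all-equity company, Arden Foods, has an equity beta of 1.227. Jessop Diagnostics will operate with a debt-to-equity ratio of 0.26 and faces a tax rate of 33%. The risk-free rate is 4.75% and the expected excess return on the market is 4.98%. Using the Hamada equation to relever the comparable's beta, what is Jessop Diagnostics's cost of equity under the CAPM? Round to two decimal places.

β_L = β_U × [1 + (1 − t)(D/E)] = 1.227 × [1 + (1 − 0.33) × 0.26]
    = 1.227 × [1 + 0.67 × 0.26] = 1.227 × 1.1742 = 1.4407
E(R) = R_f + β_L × MRP = 4.75% + 1.4407 × 4.98% = 11.92%

11.92%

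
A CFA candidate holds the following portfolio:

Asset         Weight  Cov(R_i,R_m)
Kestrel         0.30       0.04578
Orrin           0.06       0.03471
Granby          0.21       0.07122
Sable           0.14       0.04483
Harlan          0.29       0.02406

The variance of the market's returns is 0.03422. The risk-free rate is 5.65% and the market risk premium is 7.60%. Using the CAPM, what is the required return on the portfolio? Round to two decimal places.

β_Kestrel = 0.04578 / 0.03422 = 1.3378
β_Orrin = 0.03471 / 0.03422 = 1.0143
β_Granby = 0.07122 / 0.03422 = 2.0812
β_Sable = 0.04483 / 0.03422 = 1.3101
β_Harlan = 0.02406 / 0.03422 = 0.7031
β_P = Σ w_i β_i = 0.30×1.3378 + 0.06×1.0143 + 0.21×2.0812 + 0.14×1.3101 + 0.29×0.7031 = 1.2866
E(R_P) = R_f + β_P × MRP = 5.65% + 1.2866 × 7.60% = 15.43%

15.43%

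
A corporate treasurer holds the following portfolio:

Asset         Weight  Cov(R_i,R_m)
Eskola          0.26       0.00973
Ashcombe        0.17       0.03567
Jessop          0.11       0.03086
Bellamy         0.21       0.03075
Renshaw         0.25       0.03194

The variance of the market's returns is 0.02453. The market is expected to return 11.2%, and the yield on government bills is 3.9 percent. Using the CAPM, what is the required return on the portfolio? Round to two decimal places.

11.77%

β_Eskola = 0.00973 / 0.02453 = 0.3967
β_Ashcombe = 0.03567 / 0.02453 = 1.4541
β_Jessop = 0.03086 / 0.02453 = 1.2581
β_Bellamy = 0.03075 / 0.02453 = 1.2536
β_Renshaw = 0.03194 / 0.02453 = 1.3021
β_P = Σ w_i β_i = 0.26×0.3967 + 0.17×1.4541 + 0.11×1.2581 + 0.21×1.2536 + 0.25×1.3021 = 1.0775
MRP = 11.2% − 3.9% = 7.30%
E(R_P) = R_f + β_P × MRP = 3.9% + 1.0775 × 7.3% = 11.77%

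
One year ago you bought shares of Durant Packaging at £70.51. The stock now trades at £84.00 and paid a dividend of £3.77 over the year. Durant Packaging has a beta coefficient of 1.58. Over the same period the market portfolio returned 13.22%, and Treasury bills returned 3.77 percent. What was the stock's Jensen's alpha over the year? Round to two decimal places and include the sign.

Realised HPR = (P1 + D1 − P0) / P0 = (84.00 + 3.77 − 70.51) / 70.51 = 17.26 / 70.51 = 24.4788%
MRP = 13.22% − 3.77% = 9.45%
CAPM required = R_f + β·MRP = 3.77% + 1.58 × 9.45% = 18.7010%
α = realised − required = 24.4788% − 18.7010% = +5.78%

+5.78%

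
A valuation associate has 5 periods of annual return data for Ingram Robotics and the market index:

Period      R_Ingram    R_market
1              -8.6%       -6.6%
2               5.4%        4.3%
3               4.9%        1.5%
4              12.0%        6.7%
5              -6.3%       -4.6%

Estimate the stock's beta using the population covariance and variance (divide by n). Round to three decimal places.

Mean R_i = (-8.6 + 5.4 + 4.9 + 12.0 − 6.3) / 5 = 1.4800%
Mean R_m = (-6.6 + 4.3 + 1.5 + 6.7 − 4.6) / 5 = 0.2600%
Σ(R_i − R̄_i)(R_m − R̄_m) = 194.7860  ⇒  Cov = 194.7860 / 5 = 38.9572
Σ(R_m − R̄_m)² = 130.0120  ⇒  Var(R_m) = 130.0120 / 5 = 26.0024
β = Cov / Var(R_m) = 38.9572 / 26.0024 = 1.4982

1.498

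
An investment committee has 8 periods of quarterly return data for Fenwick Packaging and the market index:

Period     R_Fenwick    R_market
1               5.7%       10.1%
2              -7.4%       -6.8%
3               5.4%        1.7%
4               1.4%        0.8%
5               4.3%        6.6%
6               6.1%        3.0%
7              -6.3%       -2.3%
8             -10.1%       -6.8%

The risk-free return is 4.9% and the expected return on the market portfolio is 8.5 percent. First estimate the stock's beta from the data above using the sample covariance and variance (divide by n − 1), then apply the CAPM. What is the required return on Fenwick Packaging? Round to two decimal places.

Mean R_i = (5.7 − 7.4 + 5.4 + 1.4 + 4.3 + 6.1 − 6.3 − 10.1) / 8 = -0.1125%
Mean R_m = (10.1 − 6.8 + 1.7 + 0.8 + 6.6 + 3.0 − 2.3 − 6.8) / 8 = 0.7875%
Σ(R_i − R̄_i)(R_m − R̄_m) = 248.7488  ⇒  Cov = 248.7488 / 7 = 35.5355
Σ(R_m − R̄_m)² = 250.9088  ⇒  Var(R_m) = 250.9088 / 7 = 35.8441
β = Cov / Var(R_m) = 35.5355 / 35.8441 = 0.9914
MRP = 8.5% − 4.9% = 3.60%
E(R) = R_f + β × MRP = 4.9% + 0.9914 × 3.6% = 8.47%

8.47%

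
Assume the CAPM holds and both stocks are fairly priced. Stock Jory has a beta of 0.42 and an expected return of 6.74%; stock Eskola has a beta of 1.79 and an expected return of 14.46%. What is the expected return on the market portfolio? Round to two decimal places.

Both satisfy E(R) = R_f + β·MRP, so the slope of the SML is
MRP = (14.46% − 6.74%) / (1.79 − 0.42) = 7.72% / 1.37 = 5.6350%
R_f = E(R_Jory) − β_Jory·MRP = 6.74% − 0.42 × 5.6350% = 4.3733%
E(R_m) = R_f + MRP = 4.3733% + 5.6350% = 10.01%

10.01%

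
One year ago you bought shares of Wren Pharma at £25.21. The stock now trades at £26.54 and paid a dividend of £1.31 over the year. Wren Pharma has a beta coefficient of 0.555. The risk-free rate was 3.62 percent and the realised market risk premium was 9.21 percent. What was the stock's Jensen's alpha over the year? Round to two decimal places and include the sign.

Realised HPR = (P1 + D1 − P0) / P0 = (26.54 + 1.31 − 25.21) / 25.21 = 2.64 / 25.21 = 10.4720%
CAPM required = R_f + β·MRP = 3.62% + 0.555 × 9.21% = 8.73155%
α = realised − required = 10.4720% − 8.73155% = +1.74%

+1.74%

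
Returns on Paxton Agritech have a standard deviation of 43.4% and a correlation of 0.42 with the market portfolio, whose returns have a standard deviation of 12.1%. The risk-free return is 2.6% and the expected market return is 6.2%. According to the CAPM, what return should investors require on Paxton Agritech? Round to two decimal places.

8.02%

β = ρ × σ_i / σ_m = 0.42 × 43.4% / 12.1% = 1.5064
MRP = 6.2% − 2.6% = 3.60%
E(R) = 2.6% + 1.5064 × 3.6% = 8.02%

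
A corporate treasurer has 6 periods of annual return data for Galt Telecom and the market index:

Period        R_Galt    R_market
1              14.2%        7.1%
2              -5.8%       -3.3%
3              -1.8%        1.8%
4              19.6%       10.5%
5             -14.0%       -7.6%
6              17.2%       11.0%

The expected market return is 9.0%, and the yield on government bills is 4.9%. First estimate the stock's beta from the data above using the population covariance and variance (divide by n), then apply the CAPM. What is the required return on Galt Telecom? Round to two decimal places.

Mean R_i = (14.2 − 5.8 − 1.8 + 19.6 − 14.0 + 17.2) / 6 = 4.9000%
Mean R_m = (7.1 − 3.3 + 1.8 + 10.5 − 7.6 + 11.0) / 6 = 3.2500%
Σ(R_i − R̄_i)(R_m − R̄_m) = 522.5700  ⇒  Cov = 522.5700 / 6 = 87.0950
Σ(R_m − R̄_m)² = 290.1750  ⇒  Var(R_m) = 290.1750 / 6 = 48.3625
β = Cov / Var(R_m) = 87.0950 / 48.3625 = 1.8009
MRP = 9.0% − 4.9% = 4.10%
E(R) = R_f + β × MRP = 4.9% + 1.8009 × 4.1% = 12.28%

12.28%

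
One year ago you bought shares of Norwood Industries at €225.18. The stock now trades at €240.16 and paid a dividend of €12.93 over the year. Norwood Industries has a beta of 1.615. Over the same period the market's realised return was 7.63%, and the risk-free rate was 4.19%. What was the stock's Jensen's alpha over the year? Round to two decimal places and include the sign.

+2.65%

Realised HPR = (P1 + D1 − P0) / P0 = (240.16 + 12.93 − 225.18) / 225.18 = 27.91 / 225.18 = 12.3945%
MRP = 7.63% − 4.19% = 3.44%
CAPM required = R_f + β·MRP = 4.19% + 1.615 × 3.44% = 9.74560%
α = realised − required = 12.3945% − 9.74560% = +2.65%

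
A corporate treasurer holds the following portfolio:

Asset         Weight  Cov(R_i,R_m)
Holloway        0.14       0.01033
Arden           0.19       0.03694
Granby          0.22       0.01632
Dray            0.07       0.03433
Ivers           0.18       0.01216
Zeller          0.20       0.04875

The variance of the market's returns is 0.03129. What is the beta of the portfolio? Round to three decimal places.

β_Holloway = 0.01033 / 0.03129 = 0.3301
β_Arden = 0.03694 / 0.03129 = 1.1806
β_Granby = 0.01632 / 0.03129 = 0.5216
β_Dray = 0.03433 / 0.03129 = 1.0972
β_Ivers = 0.01216 / 0.03129 = 0.3886
β_Zeller = 0.04875 / 0.03129 = 1.5580
β_P = Σ w_i β_i = 0.14×0.3301 + 0.19×1.1806 + 0.22×0.5216 + 0.07×1.0972 + 0.18×0.3886 + 0.20×1.5580 = 0.8436

0.844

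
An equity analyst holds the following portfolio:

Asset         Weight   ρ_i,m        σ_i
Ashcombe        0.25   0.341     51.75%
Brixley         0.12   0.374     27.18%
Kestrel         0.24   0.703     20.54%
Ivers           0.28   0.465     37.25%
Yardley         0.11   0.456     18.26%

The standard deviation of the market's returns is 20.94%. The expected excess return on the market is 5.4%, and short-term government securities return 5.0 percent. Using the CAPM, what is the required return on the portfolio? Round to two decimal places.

8.83%

β_Ashcombe = 0.341 × 51.75% / 20.94% = 0.8427
β_Brixley = 0.374 × 27.18% / 20.94% = 0.4854
β_Kestrel = 0.703 × 20.54% / 20.94% = 0.6896
β_Ivers = 0.465 × 37.25% / 20.94% = 0.8272
β_Yardley = 0.456 × 18.26% / 20.94% = 0.3976
β_P = Σ w_i β_i = 0.25×0.8427 + 0.12×0.4854 + 0.24×0.6896 + 0.28×0.8272 + 0.11×0.3976 = 0.7098
E(R_P) = R_f + β_P × MRP = 5.0% + 0.7098 × 5.4% = 8.83%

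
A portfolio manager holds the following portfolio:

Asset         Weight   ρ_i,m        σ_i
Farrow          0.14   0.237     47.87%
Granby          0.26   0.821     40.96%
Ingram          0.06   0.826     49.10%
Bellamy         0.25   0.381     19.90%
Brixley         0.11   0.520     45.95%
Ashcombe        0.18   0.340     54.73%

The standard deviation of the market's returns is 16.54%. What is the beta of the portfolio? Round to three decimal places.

1.248

β_Farrow = 0.237 × 47.87% / 16.54% = 0.6859
β_Granby = 0.821 × 40.96% / 16.54% = 2.0331
β_Ingram = 0.826 × 49.10% / 16.54% = 2.4520
β_Bellamy = 0.381 × 19.90% / 16.54% = 0.4584
β_Brixley = 0.520 × 45.95% / 16.54% = 1.4446
β_Ashcombe = 0.340 × 54.73% / 16.54% = 1.1250
β_P = Σ w_i β_i = 0.14×0.6859 + 0.26×2.0331 + 0.06×2.4520 + 0.25×0.4584 + 0.11×1.4446 + 0.18×1.1250 = 1.2478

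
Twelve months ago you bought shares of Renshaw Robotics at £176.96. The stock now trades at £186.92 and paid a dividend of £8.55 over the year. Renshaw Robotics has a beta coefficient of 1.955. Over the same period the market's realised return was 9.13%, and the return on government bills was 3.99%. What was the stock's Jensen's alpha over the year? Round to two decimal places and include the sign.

-3.58%

Realised HPR = (P1 + D1 − P0) / P0 = (186.92 + 8.55 − 176.96) / 176.96 = 18.51 / 176.96 = 10.4600%
MRP = 9.13% − 3.99% = 5.14%
CAPM required = R_f + β·MRP = 3.99% + 1.955 × 5.14% = 14.03870%
α = realised − required = 10.4600% − 14.03870% = -3.58%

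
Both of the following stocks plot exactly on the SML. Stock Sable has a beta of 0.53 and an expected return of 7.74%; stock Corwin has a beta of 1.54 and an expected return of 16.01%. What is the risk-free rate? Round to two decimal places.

Both satisfy E(R) = R_f + β·MRP, so the slope of the SML is
MRP = (16.01% − 7.74%) / (1.54 − 0.53) = 8.27% / 1.01 = 8.1881%
R_f = E(R_Sable) − β_Sable·MRP = 7.74% − 0.53 × 8.1881% = 3.4003%

3.40%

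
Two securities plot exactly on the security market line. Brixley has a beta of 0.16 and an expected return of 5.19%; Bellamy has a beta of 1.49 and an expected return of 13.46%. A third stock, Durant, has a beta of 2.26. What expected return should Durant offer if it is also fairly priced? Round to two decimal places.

MRP (SML slope) = (13.46% − 5.19%) / (1.49 − 0.16) = 8.27% / 1.33 = 6.2180%
R_f (intercept) = 5.19% − 0.16 × 6.2180% = 4.1951%
E(R_Durant) = R_f + β × MRP = 4.1951% + 2.26 × 6.2180% = 18.25%

18.25%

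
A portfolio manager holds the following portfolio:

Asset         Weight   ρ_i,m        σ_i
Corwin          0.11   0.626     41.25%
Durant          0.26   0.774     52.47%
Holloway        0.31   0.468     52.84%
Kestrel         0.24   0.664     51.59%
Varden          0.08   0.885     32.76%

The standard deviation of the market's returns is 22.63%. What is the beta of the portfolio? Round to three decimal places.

1.397

β_Corwin = 0.626 × 41.25% / 22.63% = 1.1411
β_Durant = 0.774 × 52.47% / 22.63% = 1.7946
β_Holloway = 0.468 × 52.84% / 22.63% = 1.0928
β_Kestrel = 0.664 × 51.59% / 22.63% = 1.5137
β_Varden = 0.885 × 32.76% / 22.63% = 1.2812
β_P = Σ w_i β_i = 0.11×1.1411 + 0.26×1.7946 + 0.31×1.0928 + 0.24×1.5137 + 0.08×1.2812 = 1.3967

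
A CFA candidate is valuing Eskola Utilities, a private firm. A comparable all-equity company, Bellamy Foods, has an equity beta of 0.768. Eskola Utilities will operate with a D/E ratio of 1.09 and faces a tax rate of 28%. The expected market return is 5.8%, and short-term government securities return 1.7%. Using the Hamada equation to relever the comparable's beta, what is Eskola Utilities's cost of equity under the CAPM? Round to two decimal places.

7.32%

β_L = β_U × [1 + (1 − t)(D/E)] = 0.768 × [1 + (1 − 0.28) × 1.09]
    = 0.768 × [1 + 0.72 × 1.09] = 0.768 × 1.7848 = 1.3707
MRP = 5.8% − 1.7% = 4.10%
E(R) = R_f + β_L × MRP = 1.7% + 1.3707 × 4.1% = 7.32%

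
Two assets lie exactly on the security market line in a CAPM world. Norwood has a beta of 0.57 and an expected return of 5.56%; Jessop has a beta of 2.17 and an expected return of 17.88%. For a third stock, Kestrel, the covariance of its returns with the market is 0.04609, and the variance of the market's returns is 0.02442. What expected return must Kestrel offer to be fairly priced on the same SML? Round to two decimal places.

MRP = (17.88% − 5.56%) / (2.17 − 0.57) = 7.7000%
R_f = 5.56% − 0.57 × 7.7000% = 1.1710%
β_Kestrel = Cov / Var(R_m) = 0.04609 / 0.02442 = 1.8874
E(R_Kestrel) = R_f + β × MRP = 1.1710% + 1.8874 × 7.7000% = 15.70%

15.70%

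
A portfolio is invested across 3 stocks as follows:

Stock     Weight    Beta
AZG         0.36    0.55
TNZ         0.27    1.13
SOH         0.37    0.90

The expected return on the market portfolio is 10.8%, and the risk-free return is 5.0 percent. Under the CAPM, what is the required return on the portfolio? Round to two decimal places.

β_P = Σ w_i β_i = 0.36×0.55 + 0.27×1.13 + 0.37×0.90 = 0.8361
MRP = 10.8% − 5.0% = 5.80%
E(R_P) = R_f + β_P × MRP = 5.0% + 0.8361 × 5.8% = 9.85%

9.85%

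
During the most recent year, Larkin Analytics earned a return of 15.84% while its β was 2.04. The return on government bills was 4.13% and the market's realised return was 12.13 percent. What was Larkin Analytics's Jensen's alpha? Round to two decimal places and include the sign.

-4.61%

Market excess return = 12.13% − 4.13% = 8.00%
CAPM benchmark = R_f + β(R_m − R_f) = 4.13% + 2.04 × 8.00% = 20.4500%
α = actual − benchmark = 15.84% − 20.4500% = -4.61%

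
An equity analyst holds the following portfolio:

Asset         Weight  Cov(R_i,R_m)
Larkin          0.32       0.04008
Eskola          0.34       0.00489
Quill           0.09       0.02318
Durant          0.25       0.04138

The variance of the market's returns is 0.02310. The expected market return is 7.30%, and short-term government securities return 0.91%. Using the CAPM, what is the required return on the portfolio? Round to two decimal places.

β_Larkin = 0.04008 / 0.02310 = 1.7351
β_Eskola = 0.00489 / 0.02310 = 0.2117
β_Quill = 0.02318 / 0.02310 = 1.0035
β_Durant = 0.04138 / 0.02310 = 1.7913
β_P = Σ w_i β_i = 0.32×1.7351 + 0.34×0.2117 + 0.09×1.0035 + 0.25×1.7913 = 1.1654
MRP = 7.30% − 0.91% = 6.39%
E(R_P) = R_f + β_P × MRP = 0.91% + 1.1654 × 6.39% = 8.36%

8.36%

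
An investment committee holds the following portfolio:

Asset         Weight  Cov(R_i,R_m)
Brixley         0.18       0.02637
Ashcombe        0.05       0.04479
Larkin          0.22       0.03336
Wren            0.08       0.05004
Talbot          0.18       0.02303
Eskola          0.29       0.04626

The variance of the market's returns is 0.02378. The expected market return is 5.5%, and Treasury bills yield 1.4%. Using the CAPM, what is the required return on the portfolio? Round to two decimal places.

β_Brixley = 0.02637 / 0.02378 = 1.1089
β_Ashcombe = 0.04479 / 0.02378 = 1.8835
β_Larkin = 0.03336 / 0.02378 = 1.4029
β_Wren = 0.05004 / 0.02378 = 2.1043
β_Talbot = 0.02303 / 0.02378 = 0.9685
β_Eskola = 0.04626 / 0.02378 = 1.9453
β_P = Σ w_i β_i = 0.18×1.1089 + 0.05×1.8835 + 0.22×1.4029 + 0.08×2.1043 + 0.18×0.9685 + 0.29×1.9453 = 1.5092
MRP = 5.5% − 1.4% = 4.10%
E(R_P) = R_f + β_P × MRP = 1.4% + 1.5092 × 4.1% = 7.59%

7.59%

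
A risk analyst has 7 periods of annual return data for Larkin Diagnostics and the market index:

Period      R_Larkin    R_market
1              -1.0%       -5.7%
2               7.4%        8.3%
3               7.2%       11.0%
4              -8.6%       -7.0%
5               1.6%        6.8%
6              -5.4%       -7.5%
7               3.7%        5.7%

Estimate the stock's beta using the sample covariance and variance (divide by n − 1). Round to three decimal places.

0.700

Mean R_i = (-1.0 + 7.4 + 7.2 − 8.6 + 1.6 − 5.4 + 3.7) / 7 = 0.7000%
Mean R_m = (-5.7 + 8.3 + 11.0 − 7.0 + 6.8 − 7.5 + 5.7) / 7 = 1.6571%
Σ(R_i − R̄_i)(R_m − R̄_m) = 270.8700  ⇒  Cov = 270.8700 / 6 = 45.1450
Σ(R_m − R̄_m)² = 387.1371  ⇒  Var(R_m) = 387.1371 / 6 = 64.5229
β = Cov / Var(R_m) = 45.1450 / 64.5229 = 0.6997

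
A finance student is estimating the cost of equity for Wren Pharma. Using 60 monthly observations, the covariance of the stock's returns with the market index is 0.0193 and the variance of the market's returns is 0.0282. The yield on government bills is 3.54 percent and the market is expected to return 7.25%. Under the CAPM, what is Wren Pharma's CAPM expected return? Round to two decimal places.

β = Cov(R_i, R_m) / Var(R_m) = 0.0193 / 0.0282 = 0.6844
MRP = 7.25% − 3.54% = 3.71%
E(R) = R_f + β × MRP = 3.54% + 0.6844 × 3.71% = 6.08%

6.08%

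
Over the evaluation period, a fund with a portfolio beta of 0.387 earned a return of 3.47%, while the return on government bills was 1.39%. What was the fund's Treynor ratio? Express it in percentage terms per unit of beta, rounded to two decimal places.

5.37%

Treynor = (R_P − R_f) / β_P = (3.47% − 1.39%) / 0.3870 = 2.08% / 0.3870 = 5.37%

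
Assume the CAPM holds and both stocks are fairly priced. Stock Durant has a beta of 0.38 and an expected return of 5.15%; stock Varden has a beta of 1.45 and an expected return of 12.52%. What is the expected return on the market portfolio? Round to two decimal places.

9.42%

Both satisfy E(R) = R_f + β·MRP, so the slope of the SML is
MRP = (12.52% − 5.15%) / (1.45 − 0.38) = 7.37% / 1.07 = 6.8879%
R_f = E(R_Durant) − β_Durant·MRP = 5.15% − 0.38 × 6.8879% = 2.5326%
E(R_m) = R_f + MRP = 2.5326% + 6.8879% = 9.42%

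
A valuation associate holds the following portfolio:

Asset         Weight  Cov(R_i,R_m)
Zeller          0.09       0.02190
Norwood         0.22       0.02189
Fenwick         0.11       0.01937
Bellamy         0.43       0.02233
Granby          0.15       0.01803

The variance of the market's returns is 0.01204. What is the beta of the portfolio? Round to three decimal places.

β_Zeller = 0.02190 / 0.01204 = 1.8189
β_Norwood = 0.02189 / 0.01204 = 1.8181
β_Fenwick = 0.01937 / 0.01204 = 1.6088
β_Bellamy = 0.02233 / 0.01204 = 1.8547
β_Granby = 0.01803 / 0.01204 = 1.4975
β_P = Σ w_i β_i = 0.09×1.8189 + 0.22×1.8181 + 0.11×1.6088 + 0.43×1.8547 + 0.15×1.4975 = 1.7628

1.763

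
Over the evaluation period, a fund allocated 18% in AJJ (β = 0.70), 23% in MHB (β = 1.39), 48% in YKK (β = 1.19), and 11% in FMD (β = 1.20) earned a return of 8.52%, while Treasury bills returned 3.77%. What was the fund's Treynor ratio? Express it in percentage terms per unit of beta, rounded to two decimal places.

4.13%

β_P = 0.18×0.70 + 0.23×1.39 + 0.48×1.19 + 0.11×1.20 = 1.1489
Treynor = (R_P − R_f) / β_P = (8.52% − 3.77%) / 1.1489 = 4.75% / 1.1489 = 4.13%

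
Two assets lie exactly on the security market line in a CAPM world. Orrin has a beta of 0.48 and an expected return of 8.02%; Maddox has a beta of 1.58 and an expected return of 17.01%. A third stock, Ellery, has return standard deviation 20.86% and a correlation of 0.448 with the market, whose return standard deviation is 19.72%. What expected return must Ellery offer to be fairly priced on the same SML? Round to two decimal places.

7.97%

MRP = (17.01% − 8.02%) / (1.58 − 0.48) = 8.1727%
R_f = 8.02% − 0.48 × 8.1727% = 4.0971%
β_Ellery = ρ·σ_i/σ_m = 0.448 × 20.86 / 19.72 = 0.4739
E(R_Ellery) = R_f + β × MRP = 4.0971% + 0.4739 × 8.1727% = 7.97%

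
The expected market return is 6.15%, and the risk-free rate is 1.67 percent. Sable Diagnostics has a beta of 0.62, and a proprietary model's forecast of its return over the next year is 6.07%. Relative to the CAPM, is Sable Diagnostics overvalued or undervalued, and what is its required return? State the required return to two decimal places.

MRP = 6.15% − 1.67% = 4.48%
Required return = R_f + β·MRP = 1.67% + 0.62 × 4.48% = 4.45%
Forecast 6.07% > required 4.45% → the stock plots above the SML → undervalued.

Undervalued; required return 4.45%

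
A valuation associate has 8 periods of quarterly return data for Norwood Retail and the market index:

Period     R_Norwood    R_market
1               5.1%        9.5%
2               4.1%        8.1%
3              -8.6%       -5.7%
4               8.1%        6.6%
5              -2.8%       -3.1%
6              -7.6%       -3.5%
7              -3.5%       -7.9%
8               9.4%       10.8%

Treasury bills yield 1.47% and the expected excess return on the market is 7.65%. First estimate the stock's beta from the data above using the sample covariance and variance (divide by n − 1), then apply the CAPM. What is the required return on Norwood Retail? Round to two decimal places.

7.90%

Mean R_i = (5.1 + 4.1 − 8.6 + 8.1 − 2.8 − 7.6 − 3.5 + 9.4) / 8 = 0.5250%
Mean R_m = (9.5 + 8.1 − 5.7 + 6.6 − 3.1 − 3.5 − 7.9 + 10.8) / 8 = 1.8500%
Σ(R_i − R̄_i)(R_m − R̄_m) = 340.8200  ⇒  Cov = 340.8200 / 7 = 48.6886
Σ(R_m − R̄_m)² = 405.4400  ⇒  Var(R_m) = 405.4400 / 7 = 57.9200
β = Cov / Var(R_m) = 48.6886 / 57.9200 = 0.8406
E(R) = R_f + β × MRP = 1.47% + 0.8406 × 7.65% = 7.90%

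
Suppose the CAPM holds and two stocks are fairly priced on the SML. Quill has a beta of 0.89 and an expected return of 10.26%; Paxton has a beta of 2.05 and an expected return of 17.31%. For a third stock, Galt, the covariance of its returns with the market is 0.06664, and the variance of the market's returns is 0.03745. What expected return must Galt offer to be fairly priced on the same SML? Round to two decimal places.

MRP = (17.31% − 10.26%) / (2.05 − 0.89) = 6.0776%
R_f = 10.26% − 0.89 × 6.0776% = 4.8509%
β_Galt = Cov / Var(R_m) = 0.06664 / 0.03745 = 1.7794
E(R_Galt) = R_f + β × MRP = 4.8509% + 1.7794 × 6.0776% = 15.67%

15.67%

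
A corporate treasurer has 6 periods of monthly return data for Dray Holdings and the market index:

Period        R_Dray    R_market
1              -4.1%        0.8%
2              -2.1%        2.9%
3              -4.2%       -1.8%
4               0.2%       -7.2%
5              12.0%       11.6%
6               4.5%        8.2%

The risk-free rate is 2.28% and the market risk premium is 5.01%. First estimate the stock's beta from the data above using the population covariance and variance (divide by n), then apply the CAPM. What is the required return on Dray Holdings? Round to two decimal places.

Mean R_i = (-4.1 − 2.1 − 4.2 + 0.2 + 12.0 + 4.5) / 6 = 1.0500%
Mean R_m = (0.8 + 2.9 − 1.8 − 7.2 + 11.6 + 8.2) / 6 = 2.4167%
Σ(R_i − R̄_i)(R_m − R̄_m) = 157.6250  ⇒  Cov = 157.6250 / 6 = 26.2708
Σ(R_m − R̄_m)² = 230.8883  ⇒  Var(R_m) = 230.8883 / 6 = 38.4814
β = Cov / Var(R_m) = 26.2708 / 38.4814 = 0.6827
E(R) = R_f + β × MRP = 2.28% + 0.6827 × 5.01% = 5.70%

5.70%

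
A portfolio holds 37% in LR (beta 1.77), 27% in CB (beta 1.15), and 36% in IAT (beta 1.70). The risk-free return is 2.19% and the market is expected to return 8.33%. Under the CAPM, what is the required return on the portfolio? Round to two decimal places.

11.88%

β_P = Σ w_i β_i = 0.37×1.77 + 0.27×1.15 + 0.36×1.70 = 1.5774
MRP = 8.33% − 2.19% = 6.14%
E(R_P) = R_f + β_P × MRP = 2.19% + 1.5774 × 6.14% = 11.88%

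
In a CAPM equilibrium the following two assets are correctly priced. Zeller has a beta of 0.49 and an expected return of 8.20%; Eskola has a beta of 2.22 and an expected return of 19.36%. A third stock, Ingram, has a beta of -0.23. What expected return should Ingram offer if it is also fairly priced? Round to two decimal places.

MRP (SML slope) = (19.36% − 8.20%) / (2.22 − 0.49) = 11.16% / 1.73 = 6.4509%
R_f (intercept) = 8.20% − 0.49 × 6.4509% = 5.0391%
E(R_Ingram) = R_f + β × MRP = 5.0391% + -0.23 × 6.4509% = 3.56%

3.56%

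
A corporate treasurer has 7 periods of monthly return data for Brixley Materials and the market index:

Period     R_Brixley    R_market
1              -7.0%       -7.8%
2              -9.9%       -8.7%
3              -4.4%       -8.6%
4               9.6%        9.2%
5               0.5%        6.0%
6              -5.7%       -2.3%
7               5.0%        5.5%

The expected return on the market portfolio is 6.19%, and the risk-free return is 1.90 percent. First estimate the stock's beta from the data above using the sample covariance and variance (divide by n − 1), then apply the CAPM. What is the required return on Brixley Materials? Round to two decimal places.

Mean R_i = (-7.0 − 9.9 − 4.4 + 9.6 + 0.5 − 5.7 + 5.0) / 7 = -1.7000%
Mean R_m = (-7.8 − 8.7 − 8.6 + 9.2 + 6.0 − 2.3 + 5.5) / 7 = -0.9571%
Σ(R_i − R̄_i)(R_m − R̄_m) = 299.1100  ⇒  Cov = 299.1100 / 6 = 49.8517
Σ(R_m − R̄_m)² = 360.2571  ⇒  Var(R_m) = 360.2571 / 6 = 60.0429
β = Cov / Var(R_m) = 49.8517 / 60.0429 = 0.8303
MRP = 6.19% − 1.90% = 4.29%
E(R) = R_f + β × MRP = 1.90% + 0.8303 × 4.29% = 5.46%

5.46%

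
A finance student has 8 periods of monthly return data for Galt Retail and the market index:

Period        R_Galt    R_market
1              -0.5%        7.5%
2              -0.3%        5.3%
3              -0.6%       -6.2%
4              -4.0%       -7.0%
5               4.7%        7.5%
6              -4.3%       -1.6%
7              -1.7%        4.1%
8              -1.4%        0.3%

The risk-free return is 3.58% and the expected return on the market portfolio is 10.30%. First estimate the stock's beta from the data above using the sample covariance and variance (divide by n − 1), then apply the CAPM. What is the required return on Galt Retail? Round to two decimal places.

Mean R_i = (-0.5 − 0.3 − 0.6 − 4.0 + 4.7 − 4.3 − 1.7 − 1.4) / 8 = -1.0125%
Mean R_m = (7.5 + 5.3 − 6.2 − 7.0 + 7.5 − 1.6 + 4.1 + 0.3) / 8 = 1.2375%
Σ(R_i − R̄_i)(R_m − R̄_m) = 71.1438  ⇒  Cov = 71.1438 / 7 = 10.1634
Σ(R_m − R̄_m)² = 235.2388  ⇒  Var(R_m) = 235.2388 / 7 = 33.6055
β = Cov / Var(R_m) = 10.1634 / 33.6055 = 0.3024
MRP = 10.30% − 3.58% = 6.72%
E(R) = R_f + β × MRP = 3.58% + 0.3024 × 6.72% = 5.61%

5.61%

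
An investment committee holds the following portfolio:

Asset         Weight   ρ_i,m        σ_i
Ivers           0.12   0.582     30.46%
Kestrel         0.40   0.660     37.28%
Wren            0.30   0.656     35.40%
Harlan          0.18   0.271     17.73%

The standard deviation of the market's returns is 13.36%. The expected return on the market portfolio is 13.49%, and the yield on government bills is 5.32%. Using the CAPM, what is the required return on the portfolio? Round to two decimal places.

β_Ivers = 0.582 × 30.46% / 13.36% = 1.3269
β_Kestrel = 0.660 × 37.28% / 13.36% = 1.8417
β_Wren = 0.656 × 35.40% / 13.36% = 1.7382
β_Harlan = 0.271 × 17.73% / 13.36% = 0.3596
β_P = Σ w_i β_i = 0.12×1.3269 + 0.40×1.8417 + 0.30×1.7382 + 0.18×0.3596 = 1.4821
MRP = 13.49% − 5.32% = 8.17%
E(R_P) = R_f + β_P × MRP = 5.32% + 1.4821 × 8.17% = 17.43%

17.43%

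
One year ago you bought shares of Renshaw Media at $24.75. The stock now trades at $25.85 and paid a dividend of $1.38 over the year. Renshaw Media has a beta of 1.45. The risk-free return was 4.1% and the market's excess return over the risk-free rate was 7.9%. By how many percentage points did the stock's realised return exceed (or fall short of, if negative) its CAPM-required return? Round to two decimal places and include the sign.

Realised HPR = (P1 + D1 − P0) / P0 = (25.85 + 1.38 − 24.75) / 24.75 = 2.48 / 24.75 = 10.0202%
CAPM required = R_f + β·MRP = 4.1% + 1.45 × 7.9% = 15.5550%
α = realised − required = 10.0202% − 15.5550% = -5.53%

-5.53%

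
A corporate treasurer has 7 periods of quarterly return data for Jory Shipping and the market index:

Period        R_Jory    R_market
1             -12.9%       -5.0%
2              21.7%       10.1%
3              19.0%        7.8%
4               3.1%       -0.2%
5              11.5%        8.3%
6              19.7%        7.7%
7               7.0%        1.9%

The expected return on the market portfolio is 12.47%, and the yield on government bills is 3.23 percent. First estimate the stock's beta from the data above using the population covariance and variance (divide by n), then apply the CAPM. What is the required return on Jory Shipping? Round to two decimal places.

22.59%

Mean R_i = (-12.9 + 21.7 + 19.0 + 3.1 + 11.5 + 19.7 + 7.0) / 7 = 9.8714%
Mean R_m = (-5.0 + 10.1 + 7.8 − 0.2 + 8.3 + 7.7 + 1.9) / 7 = 4.3714%
Σ(R_i − R̄_i)(R_m − R̄_m) = 389.6243  ⇒  Cov = 389.6243 / 7 = 55.6606
Σ(R_m − R̄_m)² = 185.9143  ⇒  Var(R_m) = 185.9143 / 7 = 26.5592
β = Cov / Var(R_m) = 55.6606 / 26.5592 = 2.0957
MRP = 12.47% − 3.23% = 9.24%
E(R) = R_f + β × MRP = 3.23% + 2.0957 × 9.24% = 22.59%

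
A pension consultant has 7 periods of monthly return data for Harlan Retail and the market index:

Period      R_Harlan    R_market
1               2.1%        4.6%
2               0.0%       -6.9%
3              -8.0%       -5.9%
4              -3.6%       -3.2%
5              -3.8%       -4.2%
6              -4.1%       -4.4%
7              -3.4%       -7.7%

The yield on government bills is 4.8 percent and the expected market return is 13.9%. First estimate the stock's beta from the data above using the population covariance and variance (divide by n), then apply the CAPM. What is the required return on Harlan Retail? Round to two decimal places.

Mean R_i = (2.1 + 0.0 − 8.0 − 3.6 − 3.8 − 4.1 − 3.4) / 7 = -2.9714%
Mean R_m = (4.6 − 6.9 − 5.9 − 3.2 − 4.2 − 4.4 − 7.7) / 7 = -3.9571%
Σ(R_i − R̄_i)(R_m − R̄_m) = 46.2514  ⇒  Cov = 46.2514 / 7 = 6.6073
Σ(R_m − R̄_m)² = 100.4971  ⇒  Var(R_m) = 100.4971 / 7 = 14.3567
β = Cov / Var(R_m) = 6.6073 / 14.3567 = 0.4602
MRP = 13.9% − 4.8% = 9.10%
E(R) = R_f + β × MRP = 4.8% + 0.4602 × 9.1% = 8.99%

8.99%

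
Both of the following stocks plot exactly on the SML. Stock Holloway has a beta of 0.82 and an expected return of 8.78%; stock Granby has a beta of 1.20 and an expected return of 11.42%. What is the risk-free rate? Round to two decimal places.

3.08%

Both satisfy E(R) = R_f + β·MRP, so the slope of the SML is
MRP = (11.42% − 8.78%) / (1.20 − 0.82) = 2.64% / 0.38 = 6.9474%
R_f = E(R_Holloway) − β_Holloway·MRP = 8.78% − 0.82 × 6.9474% = 3.0831%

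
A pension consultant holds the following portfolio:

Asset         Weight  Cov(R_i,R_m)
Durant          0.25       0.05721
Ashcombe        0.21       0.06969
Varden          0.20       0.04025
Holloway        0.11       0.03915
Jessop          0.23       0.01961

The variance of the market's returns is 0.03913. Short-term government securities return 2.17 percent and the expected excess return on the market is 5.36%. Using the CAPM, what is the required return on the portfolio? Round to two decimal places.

β_Durant = 0.05721 / 0.03913 = 1.4620
β_Ashcombe = 0.06969 / 0.03913 = 1.7810
β_Varden = 0.04025 / 0.03913 = 1.0286
β_Holloway = 0.03915 / 0.03913 = 1.0005
β_Jessop = 0.01961 / 0.03913 = 0.5012
β_P = Σ w_i β_i = 0.25×1.4620 + 0.21×1.7810 + 0.20×1.0286 + 0.11×1.0005 + 0.23×0.5012 = 1.1706
E(R_P) = R_f + β_P × MRP = 2.17% + 1.1706 × 5.36% = 8.44%

8.44%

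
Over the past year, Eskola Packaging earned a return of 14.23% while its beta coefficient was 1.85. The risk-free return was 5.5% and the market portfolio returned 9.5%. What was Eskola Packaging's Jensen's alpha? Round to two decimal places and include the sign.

+1.33%

Market excess return = 9.5% − 5.5% = 4.00%
CAPM benchmark = R_f + β(R_m − R_f) = 5.5% + 1.85 × 4.0% = 12.9000%
α = actual − benchmark = 14.23% − 12.9000% = +1.33%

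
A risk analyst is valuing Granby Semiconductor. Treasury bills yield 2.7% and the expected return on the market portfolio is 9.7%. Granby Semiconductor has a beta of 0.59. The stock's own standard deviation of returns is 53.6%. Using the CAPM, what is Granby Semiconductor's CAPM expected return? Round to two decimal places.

6.83%

Market risk premium = E(R_m) − R_f = 9.7% − 2.7% = 7.00%
E(R) = R_f + β × MRP = 2.7% + 0.59 × 7.0% = 6.83%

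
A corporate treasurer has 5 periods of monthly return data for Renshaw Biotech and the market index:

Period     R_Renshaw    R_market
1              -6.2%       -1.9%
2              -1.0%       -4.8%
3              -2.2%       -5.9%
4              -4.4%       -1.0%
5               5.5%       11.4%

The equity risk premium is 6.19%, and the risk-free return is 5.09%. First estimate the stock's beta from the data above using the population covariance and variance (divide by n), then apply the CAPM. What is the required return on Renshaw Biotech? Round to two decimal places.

Mean R_i = (-6.2 − 1.0 − 2.2 − 4.4 + 5.5) / 5 = -1.6600%
Mean R_m = (-1.9 − 4.8 − 5.9 − 1.0 + 11.4) / 5 = -0.4400%
Σ(R_i − R̄_i)(R_m − R̄_m) = 93.0080  ⇒  Cov = 93.0080 / 5 = 18.6016
Σ(R_m − R̄_m)² = 191.4520  ⇒  Var(R_m) = 191.4520 / 5 = 38.2904
β = Cov / Var(R_m) = 18.6016 / 38.2904 = 0.4858
E(R) = R_f + β × MRP = 5.09% + 0.4858 × 6.19% = 8.10%

8.10%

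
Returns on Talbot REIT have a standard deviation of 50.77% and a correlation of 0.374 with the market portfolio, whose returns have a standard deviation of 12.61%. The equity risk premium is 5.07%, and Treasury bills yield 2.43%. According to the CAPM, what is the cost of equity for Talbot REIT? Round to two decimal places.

β = ρ × σ_i / σ_m = 0.374 × 50.77% / 12.61% = 1.5058
E(R) = 2.43% + 1.5058 × 5.07% = 10.06%

10.06%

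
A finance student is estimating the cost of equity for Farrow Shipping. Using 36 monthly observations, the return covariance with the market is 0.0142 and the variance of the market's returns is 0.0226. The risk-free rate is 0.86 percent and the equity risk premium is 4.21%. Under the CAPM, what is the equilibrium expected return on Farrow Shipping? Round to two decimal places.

3.51%

β = Cov(R_i, R_m) / Var(R_m) = 0.0142 / 0.0226 = 0.6283
E(R) = R_f + β × MRP = 0.86% + 0.6283 × 4.21% = 3.51%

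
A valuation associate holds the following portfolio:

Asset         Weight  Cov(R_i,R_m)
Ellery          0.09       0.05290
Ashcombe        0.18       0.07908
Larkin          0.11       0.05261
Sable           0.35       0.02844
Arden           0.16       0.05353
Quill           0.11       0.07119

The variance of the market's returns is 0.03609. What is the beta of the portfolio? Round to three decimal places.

β_Ellery = 0.05290 / 0.03609 = 1.4658
β_Ashcombe = 0.07908 / 0.03609 = 2.1912
β_Larkin = 0.05261 / 0.03609 = 1.4577
β_Sable = 0.02844 / 0.03609 = 0.7880
β_Arden = 0.05353 / 0.03609 = 1.4832
β_Quill = 0.07119 / 0.03609 = 1.9726
β_P = Σ w_i β_i = 0.09×1.4658 + 0.18×2.1912 + 0.11×1.4577 + 0.35×0.7880 + 0.16×1.4832 + 0.11×1.9726 = 1.4168

1.417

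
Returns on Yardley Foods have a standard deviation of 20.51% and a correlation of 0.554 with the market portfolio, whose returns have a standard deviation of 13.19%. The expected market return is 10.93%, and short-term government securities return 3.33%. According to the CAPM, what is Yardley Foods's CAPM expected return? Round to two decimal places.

β = ρ × σ_i / σ_m = 0.554 × 20.51% / 13.19% = 0.8615
MRP = 10.93% − 3.33% = 7.60%
E(R) = 3.33% + 0.8615 × 7.60% = 9.88%

9.88%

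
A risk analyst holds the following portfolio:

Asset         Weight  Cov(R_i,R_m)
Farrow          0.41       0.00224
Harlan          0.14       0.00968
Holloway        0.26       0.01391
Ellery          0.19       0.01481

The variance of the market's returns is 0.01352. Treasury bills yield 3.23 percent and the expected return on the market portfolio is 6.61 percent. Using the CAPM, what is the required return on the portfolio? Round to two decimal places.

5.41%

β_Farrow = 0.00224 / 0.01352 = 0.1657
β_Harlan = 0.00968 / 0.01352 = 0.7160
β_Holloway = 0.01391 / 0.01352 = 1.0288
β_Ellery = 0.01481 / 0.01352 = 1.0954
β_P = Σ w_i β_i = 0.41×0.1657 + 0.14×0.7160 + 0.26×1.0288 + 0.19×1.0954 = 0.6438
MRP = 6.61% − 3.23% = 3.38%
E(R_P) = R_f + β_P × MRP = 3.23% + 0.6438 × 3.38% = 5.41%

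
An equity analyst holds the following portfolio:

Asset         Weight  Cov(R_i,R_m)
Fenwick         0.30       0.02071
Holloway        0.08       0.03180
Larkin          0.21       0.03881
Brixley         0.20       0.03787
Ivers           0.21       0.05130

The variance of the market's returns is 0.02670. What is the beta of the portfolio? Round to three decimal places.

1.320

β_Fenwick = 0.02071 / 0.02670 = 0.7757
β_Holloway = 0.03180 / 0.02670 = 1.1910
β_Larkin = 0.03881 / 0.02670 = 1.4536
β_Brixley = 0.03787 / 0.02670 = 1.4184
β_Ivers = 0.05130 / 0.02670 = 1.9213
β_P = Σ w_i β_i = 0.30×0.7757 + 0.08×1.1910 + 0.21×1.4536 + 0.20×1.4184 + 0.21×1.9213 = 1.3204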